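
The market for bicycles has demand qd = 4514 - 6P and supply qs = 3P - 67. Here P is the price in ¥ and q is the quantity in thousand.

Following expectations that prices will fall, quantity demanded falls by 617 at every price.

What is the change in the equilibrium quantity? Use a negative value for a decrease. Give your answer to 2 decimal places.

Before the shock: 4514 - 6P = 3P - 67 ⇒ 4581 = 9P ⇒ P = 509, q = 1460.
After the shift, demand is qd = 3897 - 6P and supply is qs = 3P - 67.
Equate the new curves: 3897 - 6P = 3P - 67, giving 3964 = 9P, P = 3964/9 ≈ 440.4444, q = 3763/3 ≈ 1254.3333.
Δq = 1254.3333 − 1460 = -205.67.

-205.67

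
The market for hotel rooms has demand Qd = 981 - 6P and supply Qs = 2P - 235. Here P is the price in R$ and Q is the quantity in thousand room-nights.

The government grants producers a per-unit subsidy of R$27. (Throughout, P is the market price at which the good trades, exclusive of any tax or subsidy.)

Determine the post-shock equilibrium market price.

145.25

Initially, 981 - 6P = 2P - 235, so 1216 = 8P and P = 152, Q = 69.
Since sellers receive the price plus the subsidy, the effective supply curve becomes Qs = 2P - 181.
New equilibrium: 981 - 6P = 2P - 181 ⇒ 1162 = 8P ⇒ P = 145.25, Q = 109.5.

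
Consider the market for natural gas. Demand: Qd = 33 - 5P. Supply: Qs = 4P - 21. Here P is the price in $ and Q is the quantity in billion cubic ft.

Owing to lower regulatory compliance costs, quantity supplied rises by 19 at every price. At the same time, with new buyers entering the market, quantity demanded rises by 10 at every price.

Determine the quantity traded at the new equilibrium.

Solve the original market: 33 - 5P = 4P - 21, hence P = 6 and Q = 3.
The new curves are Qd = 43 - 5P (demand) and Qs = 4P - 2 (supply).
Clearing the new market: 43 - 5P = 4P - 2, so P = 5 and Q = 18.

18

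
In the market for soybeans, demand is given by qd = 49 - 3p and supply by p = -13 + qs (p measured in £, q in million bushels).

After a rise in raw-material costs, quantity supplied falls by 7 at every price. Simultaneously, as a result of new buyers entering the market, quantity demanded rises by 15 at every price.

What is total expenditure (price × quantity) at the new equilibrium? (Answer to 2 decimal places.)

Initially, 49 - 3p = p + 13, so 36 = 4p and p = 9, q = 22.
The shock moves the curves to qd = 64 - 3p and qs = p + 6.
New equilibrium: 64 - 3p = p + 6 ⇒ 58 = 4p ⇒ p = 14.5, q = 20.5.
New expenditure = 14.5 × 20.5 = 297.25.

297.25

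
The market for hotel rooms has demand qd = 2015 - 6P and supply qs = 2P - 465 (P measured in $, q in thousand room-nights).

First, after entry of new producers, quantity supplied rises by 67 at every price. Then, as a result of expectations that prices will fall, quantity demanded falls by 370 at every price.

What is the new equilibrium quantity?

Before the shock: 2015 - 6P = 2P - 465 ⇒ 2480 = 8P ⇒ P = 310, q = 155.
The new curves are qd = 1645 - 6P (demand) and qs = 2P - 398 (supply).
Clearing the new market: 1645 - 6P = 2P - 398, so P = 255.375 and q = 112.75.

112.75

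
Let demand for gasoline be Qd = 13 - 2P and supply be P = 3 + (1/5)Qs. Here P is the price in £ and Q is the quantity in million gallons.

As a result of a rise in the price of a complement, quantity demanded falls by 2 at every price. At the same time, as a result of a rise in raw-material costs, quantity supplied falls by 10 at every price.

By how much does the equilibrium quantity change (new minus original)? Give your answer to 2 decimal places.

-4.29

Solve the original market: 13 - 2P = 5P - 15, hence P = 4 and Q = 5.
With the change applied: demand Qd = 11 - 2P, supply Qs = 5P - 25.
Clearing the new market: 11 - 2P = 5P - 25, so P = 36/7 ≈ 5.1429 and Q = 5/7 ≈ 0.7143.
ΔQ = 0.7143 − 5 = -4.29.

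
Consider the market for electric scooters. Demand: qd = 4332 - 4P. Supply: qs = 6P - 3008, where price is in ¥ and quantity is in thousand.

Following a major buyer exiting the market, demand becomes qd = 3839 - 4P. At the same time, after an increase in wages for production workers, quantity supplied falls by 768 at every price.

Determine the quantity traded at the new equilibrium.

Solve the original market: 4332 - 4P = 6P - 3008, hence P = 734 and q = 1396.
The shock moves the curves to qd = 3839 - 4P and qs = 6P - 3776.
Clearing the new market: 3839 - 4P = 6P - 3776, so P = 761.5 and q = 793.

793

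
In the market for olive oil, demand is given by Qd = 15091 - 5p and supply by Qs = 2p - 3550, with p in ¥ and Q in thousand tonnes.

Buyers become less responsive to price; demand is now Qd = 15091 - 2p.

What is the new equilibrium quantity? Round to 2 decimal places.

5770.50

Initially, 15091 - 5p = 2p - 3550, so 18641 = 7p and p = 2663, Q = 1776.
The new curves are Qd = 15091 - 2p (demand) and Qs = 2p - 3550 (supply).
Equate the new curves: 15091 - 2p = 2p - 3550, giving 18641 = 4p, p = 4660.25, Q = 5770.5.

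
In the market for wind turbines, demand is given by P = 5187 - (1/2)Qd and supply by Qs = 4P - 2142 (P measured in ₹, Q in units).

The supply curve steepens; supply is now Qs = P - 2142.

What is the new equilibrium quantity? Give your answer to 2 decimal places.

2030.00

Before the shock: 10374 - 2P = 4P - 2142 ⇒ 12516 = 6P ⇒ P = 2086, Q = 6202.
With the change applied: demand Qd = 10374 - 2P, supply Qs = P - 2142.
Setting them equal: 10374 - 2P = P - 2142 → 12516 = 3P, so P = 4172 and Q = 2030.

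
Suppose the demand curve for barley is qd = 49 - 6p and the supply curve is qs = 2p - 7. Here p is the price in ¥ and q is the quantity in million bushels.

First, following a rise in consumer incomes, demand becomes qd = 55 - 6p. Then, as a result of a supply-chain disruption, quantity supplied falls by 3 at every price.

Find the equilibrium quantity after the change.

Initially, 49 - 6p = 2p - 7, so 56 = 8p and p = 7, q = 7.
With the change applied: demand qd = 55 - 6p, supply qs = 2p - 10.
Clearing the new market: 55 - 6p = 2p - 10, so p = 8.125 and q = 6.25.

6.25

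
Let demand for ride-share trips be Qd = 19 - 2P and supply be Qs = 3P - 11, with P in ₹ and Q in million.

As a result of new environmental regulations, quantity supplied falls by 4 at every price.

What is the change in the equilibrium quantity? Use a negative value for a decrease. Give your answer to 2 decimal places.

-1.60

Solve the original market: 19 - 2P = 3P - 11, hence P = 6 and Q = 7.
With the change applied: demand Qd = 19 - 2P, supply Qs = 3P - 15.
New equilibrium: 19 - 2P = 3P - 15 ⇒ 34 = 5P ⇒ P = 6.8, Q = 5.4.
ΔQ = 5.4 − 7 = -1.60.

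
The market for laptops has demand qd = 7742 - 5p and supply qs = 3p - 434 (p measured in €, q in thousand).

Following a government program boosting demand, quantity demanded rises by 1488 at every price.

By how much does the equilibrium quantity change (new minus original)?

Original equilibrium: 7742 - 5p = 3p - 434 gives 8176 = 8p, so p = 1022 and q = 2632.
With the change applied: demand qd = 9230 - 5p, supply qs = 3p - 434.
Setting them equal: 9230 - 5p = 3p - 434 → 9664 = 8p, so p = 1208 and q = 3190.
Δq = 3190 − 2632 = +558.

+558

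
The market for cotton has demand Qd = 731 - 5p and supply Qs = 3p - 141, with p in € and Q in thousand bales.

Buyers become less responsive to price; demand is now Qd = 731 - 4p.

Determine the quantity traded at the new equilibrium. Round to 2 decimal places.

232.71

Original equilibrium: 731 - 5p = 3p - 141 gives 872 = 8p, so p = 109 and Q = 186.
With the change applied: demand Qd = 731 - 4p, supply Qs = 3p - 141.
Equate the new curves: 731 - 4p = 3p - 141, giving 872 = 7p, p = 872/7 ≈ 124.5714, Q = 1629/7 ≈ 232.7143.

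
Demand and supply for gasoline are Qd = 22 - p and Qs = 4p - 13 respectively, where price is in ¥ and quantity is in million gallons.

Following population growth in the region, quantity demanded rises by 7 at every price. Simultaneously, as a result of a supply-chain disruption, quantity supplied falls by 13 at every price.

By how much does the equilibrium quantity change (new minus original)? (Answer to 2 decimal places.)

+3.00

Solve the original market: 22 - p = 4p - 13, hence p = 7 and Q = 15.
With the change applied: demand Qd = 29 - p, supply Qs = 4p - 26.
Clearing the new market: 29 - p = 4p - 26, so p = 11 and Q = 18.
ΔQ = 18 − 15 = +3.00.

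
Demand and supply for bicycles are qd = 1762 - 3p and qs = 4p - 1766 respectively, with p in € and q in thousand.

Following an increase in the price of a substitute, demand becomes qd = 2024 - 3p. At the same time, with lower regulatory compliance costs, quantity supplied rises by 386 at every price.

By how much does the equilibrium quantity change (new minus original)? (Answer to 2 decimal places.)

+315.14

Initially, 1762 - 3p = 4p - 1766, so 3528 = 7p and p = 504, q = 250.
The shock moves the curves to qd = 2024 - 3p and qs = 4p - 1380.
Setting them equal: 2024 - 3p = 4p - 1380 → 3404 = 7p, so p = 3404/7 ≈ 486.2857 and q = 3956/7 ≈ 565.1429.
Δq = 565.1429 − 250 = +315.14.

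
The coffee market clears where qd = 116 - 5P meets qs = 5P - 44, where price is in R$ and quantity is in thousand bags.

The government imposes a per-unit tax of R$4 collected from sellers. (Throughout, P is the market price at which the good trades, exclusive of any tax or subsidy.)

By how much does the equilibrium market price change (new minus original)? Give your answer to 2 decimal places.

Original equilibrium: 116 - 5P = 5P - 44 gives 160 = 10P, so P = 16 and q = 36.
Since sellers keep the price net of the tax, the effective supply curve becomes qs = 5P - 64.
Setting them equal: 116 - 5P = 5P - 64 → 180 = 10P, so P = 18 and q = 26.
ΔP = 18 − 16 = +2.00.

+2.00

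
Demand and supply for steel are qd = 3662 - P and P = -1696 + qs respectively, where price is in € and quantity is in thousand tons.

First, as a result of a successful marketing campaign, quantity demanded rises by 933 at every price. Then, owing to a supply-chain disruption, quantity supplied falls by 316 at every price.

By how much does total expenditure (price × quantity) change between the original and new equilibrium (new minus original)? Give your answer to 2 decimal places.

+2168949.25

Original equilibrium: 3662 - P = P + 1696 gives 1966 = 2P, so P = 983 and q = 2679.
The new curves are qd = 4595 - P (demand) and qs = P + 1380 (supply).
Setting them equal: 4595 - P = P + 1380 → 3215 = 2P, so P = 1607.5 and q = 2987.5.
Expenditure moves from 983×2679 = 2633457 to 1607.5×2987.5 = 4802406.25; change = +2168949.25.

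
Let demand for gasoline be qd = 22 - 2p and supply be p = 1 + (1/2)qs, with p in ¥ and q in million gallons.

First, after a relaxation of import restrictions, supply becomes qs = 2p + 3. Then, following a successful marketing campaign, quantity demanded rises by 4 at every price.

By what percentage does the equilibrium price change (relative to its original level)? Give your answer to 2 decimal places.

-4.17

Before the shock: 22 - 2p = 2p - 2 ⇒ 24 = 4p ⇒ p = 6, q = 10.
After the shift, demand is qd = 26 - 2p and supply is qs = 2p + 3.
Equate the new curves: 26 - 2p = 2p + 3, giving 23 = 4p, p = 5.75, q = 14.5.
%Δp = (5.75 − 6) / 6 × 100 = -4.17%.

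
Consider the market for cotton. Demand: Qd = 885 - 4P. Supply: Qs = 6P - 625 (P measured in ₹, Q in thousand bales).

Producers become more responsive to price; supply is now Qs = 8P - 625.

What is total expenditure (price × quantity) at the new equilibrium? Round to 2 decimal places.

Solve the original market: 885 - 4P = 6P - 625, hence P = 151 and Q = 281.
After the shift, demand is Qd = 885 - 4P and supply is Qs = 8P - 625.
Clearing the new market: 885 - 4P = 8P - 625, so P = 755/6 ≈ 125.8333 and Q = 1145/3 ≈ 381.6667.
New expenditure = 125.8333 × 381.6667 = 48026.39.

48026.39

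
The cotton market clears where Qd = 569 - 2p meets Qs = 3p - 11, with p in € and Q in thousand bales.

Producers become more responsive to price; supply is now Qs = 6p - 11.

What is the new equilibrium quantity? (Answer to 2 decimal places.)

424.00

Solve the original market: 569 - 2p = 3p - 11, hence p = 116 and Q = 337.
The new curves are Qd = 569 - 2p (demand) and Qs = 6p - 11 (supply).
Equate the new curves: 569 - 2p = 6p - 11, giving 580 = 8p, p = 72.5, Q = 424.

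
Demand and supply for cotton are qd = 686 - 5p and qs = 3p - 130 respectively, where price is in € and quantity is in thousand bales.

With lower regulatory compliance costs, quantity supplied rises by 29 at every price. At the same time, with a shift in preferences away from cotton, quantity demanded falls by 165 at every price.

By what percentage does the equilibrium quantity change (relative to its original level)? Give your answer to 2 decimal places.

-24.86

Original equilibrium: 686 - 5p = 3p - 130 gives 816 = 8p, so p = 102 and q = 176.
With the change applied: demand qd = 521 - 5p, supply qs = 3p - 101.
Clearing the new market: 521 - 5p = 3p - 101, so p = 77.75 and q = 132.25.
%Δq = (132.25 − 176) / 176 × 100 = -24.86%.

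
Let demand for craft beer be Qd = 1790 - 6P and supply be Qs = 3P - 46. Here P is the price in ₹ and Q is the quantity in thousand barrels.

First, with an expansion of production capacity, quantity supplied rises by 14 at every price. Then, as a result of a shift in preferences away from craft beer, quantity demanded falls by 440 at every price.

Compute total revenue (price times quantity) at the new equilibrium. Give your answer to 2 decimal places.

65824.15

Before the shock: 1790 - 6P = 3P - 46 ⇒ 1836 = 9P ⇒ P = 204, Q = 566.
The shock moves the curves to Qd = 1350 - 6P and Qs = 3P - 32.
New equilibrium: 1350 - 6P = 3P - 32 ⇒ 1382 = 9P ⇒ P = 1382/9 ≈ 153.5556, Q = 1286/3 ≈ 428.6667.
New expenditure = 153.5556 × 428.6667 = 65824.15.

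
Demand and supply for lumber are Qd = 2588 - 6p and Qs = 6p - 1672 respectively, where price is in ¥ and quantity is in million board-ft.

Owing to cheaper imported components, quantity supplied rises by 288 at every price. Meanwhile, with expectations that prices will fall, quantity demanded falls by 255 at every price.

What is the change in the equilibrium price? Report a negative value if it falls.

-45.25

Before the shock: 2588 - 6p = 6p - 1672 ⇒ 4260 = 12p ⇒ p = 355, Q = 458.
After the shift, demand is Qd = 2333 - 6p and supply is Qs = 6p - 1384.
Clearing the new market: 2333 - 6p = 6p - 1384, so p = 309.75 and Q = 474.5.
Δp = 309.75 − 355 = -45.25.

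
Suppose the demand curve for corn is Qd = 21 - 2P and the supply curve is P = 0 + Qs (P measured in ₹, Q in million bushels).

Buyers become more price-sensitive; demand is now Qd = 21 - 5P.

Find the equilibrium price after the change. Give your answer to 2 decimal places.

3.50

Initially, 21 - 2P = P, so 21 = 3P and P = 7, Q = 7.
The shock moves the curves to Qd = 21 - 5P and Qs = P.
Clearing the new market: 21 - 5P = P, so P = 3.5 and Q = 3.5.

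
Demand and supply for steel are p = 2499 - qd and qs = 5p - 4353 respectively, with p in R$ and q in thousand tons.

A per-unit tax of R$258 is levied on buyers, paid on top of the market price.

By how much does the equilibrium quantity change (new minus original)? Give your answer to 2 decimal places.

-215.00

Original equilibrium: 2499 - p = 5p - 4353 gives 6852 = 6p, so p = 1142 and q = 1357.
Since buyers pay the price plus the tax, the effective demand curve becomes qd = 2241 - p.
Clearing the new market: 2241 - p = 5p - 4353, so p = 1099 and q = 1142.
Δq = 1142 − 1357 = -215.00.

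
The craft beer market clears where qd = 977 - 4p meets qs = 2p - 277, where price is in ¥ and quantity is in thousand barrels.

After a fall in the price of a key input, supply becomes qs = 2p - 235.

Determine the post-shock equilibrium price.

202

Before the shock: 977 - 4p = 2p - 277 ⇒ 1254 = 6p ⇒ p = 209, q = 141.
The shock moves the curves to qd = 977 - 4p and qs = 2p - 235.
New equilibrium: 977 - 4p = 2p - 235 ⇒ 1212 = 6p ⇒ p = 202, q = 169.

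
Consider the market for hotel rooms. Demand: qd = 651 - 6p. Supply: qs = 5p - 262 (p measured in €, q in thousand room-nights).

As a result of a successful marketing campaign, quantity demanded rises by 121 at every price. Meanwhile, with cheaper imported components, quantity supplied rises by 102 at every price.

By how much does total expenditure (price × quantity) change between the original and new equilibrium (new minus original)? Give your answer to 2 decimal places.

Original equilibrium: 651 - 6p = 5p - 262 gives 913 = 11p, so p = 83 and q = 153.
With the change applied: demand qd = 772 - 6p, supply qs = 5p - 160.
New equilibrium: 772 - 6p = 5p - 160 ⇒ 932 = 11p ⇒ p = 932/11 ≈ 84.7273, q = 2900/11 ≈ 263.6364.
Expenditure moves from 83×153 = 12699 to 84.7273×263.6364 = 22337.1901; change = +9638.19.

+9638.19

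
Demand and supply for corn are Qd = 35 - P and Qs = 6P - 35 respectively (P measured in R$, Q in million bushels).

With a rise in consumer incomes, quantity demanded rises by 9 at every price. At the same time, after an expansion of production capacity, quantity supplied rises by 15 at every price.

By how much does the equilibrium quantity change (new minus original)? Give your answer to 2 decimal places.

+9.86

Original equilibrium: 35 - P = 6P - 35 gives 70 = 7P, so P = 10 and Q = 25.
After the shift, demand is Qd = 44 - P and supply is Qs = 6P - 20.
Equate the new curves: 44 - P = 6P - 20, giving 64 = 7P, P = 64/7 ≈ 9.1429, Q = 244/7 ≈ 34.8571.
ΔQ = 34.8571 − 25 = +9.86.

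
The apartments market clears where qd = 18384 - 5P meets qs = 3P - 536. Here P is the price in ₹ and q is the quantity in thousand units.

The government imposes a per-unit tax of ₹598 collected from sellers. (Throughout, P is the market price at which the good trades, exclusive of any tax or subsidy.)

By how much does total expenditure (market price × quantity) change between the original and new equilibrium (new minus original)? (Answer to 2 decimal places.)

-1432340.81

Initially, 18384 - 5P = 3P - 536, so 18920 = 8P and P = 2365, q = 6559.
Since sellers keep the price net of the tax, the effective supply curve becomes qs = 3P - 2330.
New equilibrium: 18384 - 5P = 3P - 2330 ⇒ 20714 = 8P ⇒ P = 2589.25, q = 5437.75.
Expenditure moves from 2365×6559 = 15512035 to 2589.25×5437.75 = 14079694.1875; change = -1432340.81.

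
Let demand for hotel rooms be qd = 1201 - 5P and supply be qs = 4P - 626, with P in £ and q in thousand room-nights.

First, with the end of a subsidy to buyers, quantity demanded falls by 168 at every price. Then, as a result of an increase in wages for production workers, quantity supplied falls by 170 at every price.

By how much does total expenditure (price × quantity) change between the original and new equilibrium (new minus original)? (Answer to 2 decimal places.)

-34325.80

Solve the original market: 1201 - 5P = 4P - 626, hence P = 203 and q = 186.
After the shift, demand is qd = 1033 - 5P and supply is qs = 4P - 796.
New equilibrium: 1033 - 5P = 4P - 796 ⇒ 1829 = 9P ⇒ P = 1829/9 ≈ 203.2222, q = 152/9 ≈ 16.8889.
Expenditure moves from 203×186 = 37758 to 203.2222×16.8889 = 3432.1975; change = -34325.80.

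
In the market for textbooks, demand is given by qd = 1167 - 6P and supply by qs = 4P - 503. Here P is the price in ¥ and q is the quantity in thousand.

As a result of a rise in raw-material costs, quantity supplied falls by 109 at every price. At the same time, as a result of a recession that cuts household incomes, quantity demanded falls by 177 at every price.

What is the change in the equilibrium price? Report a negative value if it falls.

Before the shock: 1167 - 6P = 4P - 503 ⇒ 1670 = 10P ⇒ P = 167, q = 165.
The new curves are qd = 990 - 6P (demand) and qs = 4P - 612 (supply).
New equilibrium: 990 - 6P = 4P - 612 ⇒ 1602 = 10P ⇒ P = 160.2, q = 28.8.
ΔP = 160.2 − 167 = -6.8.

-6.8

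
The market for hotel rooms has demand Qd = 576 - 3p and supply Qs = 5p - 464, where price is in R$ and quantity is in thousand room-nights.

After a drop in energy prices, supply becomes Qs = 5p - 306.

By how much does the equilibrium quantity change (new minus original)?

Original equilibrium: 576 - 3p = 5p - 464 gives 1040 = 8p, so p = 130 and Q = 186.
With the change applied: demand Qd = 576 - 3p, supply Qs = 5p - 306.
Setting them equal: 576 - 3p = 5p - 306 → 882 = 8p, so p = 110.25 and Q = 245.25.
ΔQ = 245.25 − 186 = +59.25.

+59.25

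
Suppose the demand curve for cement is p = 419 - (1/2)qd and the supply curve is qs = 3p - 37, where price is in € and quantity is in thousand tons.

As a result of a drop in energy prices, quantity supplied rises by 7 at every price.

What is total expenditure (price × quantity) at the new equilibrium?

Original equilibrium: 838 - 2p = 3p - 37 gives 875 = 5p, so p = 175 and q = 488.
After the shift, demand is qd = 838 - 2p and supply is qs = 3p - 30.
Setting them equal: 838 - 2p = 3p - 30 → 868 = 5p, so p = 173.6 and q = 490.8.
New expenditure = 173.6 × 490.8 = 85202.88.

85202.88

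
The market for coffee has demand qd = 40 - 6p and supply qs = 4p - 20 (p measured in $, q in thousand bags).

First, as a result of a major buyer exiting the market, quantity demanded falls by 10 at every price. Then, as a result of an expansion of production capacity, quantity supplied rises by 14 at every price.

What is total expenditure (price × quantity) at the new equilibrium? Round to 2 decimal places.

Original equilibrium: 40 - 6p = 4p - 20 gives 60 = 10p, so p = 6 and q = 4.
After the shift, demand is qd = 30 - 6p and supply is qs = 4p - 6.
Clearing the new market: 30 - 6p = 4p - 6, so p = 3.6 and q = 8.4.
New expenditure = 3.6 × 8.4 = 30.24.

30.24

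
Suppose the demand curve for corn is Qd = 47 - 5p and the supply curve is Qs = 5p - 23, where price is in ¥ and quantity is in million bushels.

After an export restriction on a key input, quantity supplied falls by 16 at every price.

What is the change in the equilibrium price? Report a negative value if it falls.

+1.6

Initially, 47 - 5p = 5p - 23, so 70 = 10p and p = 7, Q = 12.
The new curves are Qd = 47 - 5p (demand) and Qs = 5p - 39 (supply).
New equilibrium: 47 - 5p = 5p - 39 ⇒ 86 = 10p ⇒ p = 8.6, Q = 4.
Δp = 8.6 − 7 = +1.6.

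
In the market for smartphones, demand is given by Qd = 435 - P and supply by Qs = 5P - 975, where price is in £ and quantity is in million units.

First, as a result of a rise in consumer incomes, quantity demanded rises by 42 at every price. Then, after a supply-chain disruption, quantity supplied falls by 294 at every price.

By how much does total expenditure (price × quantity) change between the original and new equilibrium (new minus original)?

+7126

Original equilibrium: 435 - P = 5P - 975 gives 1410 = 6P, so P = 235 and Q = 200.
The new curves are Qd = 477 - P (demand) and Qs = 5P - 1269 (supply).
Clearing the new market: 477 - P = 5P - 1269, so P = 291 and Q = 186.
Expenditure moves from 235×200 = 47000 to 291×186 = 54126; change = +7126.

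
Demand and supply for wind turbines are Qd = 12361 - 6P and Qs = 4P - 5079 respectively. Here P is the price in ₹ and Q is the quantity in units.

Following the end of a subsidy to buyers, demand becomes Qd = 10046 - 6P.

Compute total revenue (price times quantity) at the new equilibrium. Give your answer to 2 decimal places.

1468637.50

Solve the original market: 12361 - 6P = 4P - 5079, hence P = 1744 and Q = 1897.
The shock moves the curves to Qd = 10046 - 6P and Qs = 4P - 5079.
Clearing the new market: 10046 - 6P = 4P - 5079, so P = 1512.5 and Q = 971.
New expenditure = 1512.5 × 971 = 1468637.50.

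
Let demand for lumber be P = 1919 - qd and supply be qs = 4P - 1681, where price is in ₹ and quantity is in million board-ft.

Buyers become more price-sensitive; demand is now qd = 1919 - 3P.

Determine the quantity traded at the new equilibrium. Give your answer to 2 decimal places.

Before the shock: 1919 - P = 4P - 1681 ⇒ 3600 = 5P ⇒ P = 720, q = 1199.
The new curves are qd = 1919 - 3P (demand) and qs = 4P - 1681 (supply).
New equilibrium: 1919 - 3P = 4P - 1681 ⇒ 3600 = 7P ⇒ P = 3600/7 ≈ 514.2857, q = 2633/7 ≈ 376.1429.

376.14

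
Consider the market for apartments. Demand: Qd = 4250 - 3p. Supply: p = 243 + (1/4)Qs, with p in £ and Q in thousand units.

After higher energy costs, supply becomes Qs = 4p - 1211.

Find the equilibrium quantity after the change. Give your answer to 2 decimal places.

Initially, 4250 - 3p = 4p - 972, so 5222 = 7p and p = 746, Q = 2012.
After the shift, demand is Qd = 4250 - 3p and supply is Qs = 4p - 1211.
New equilibrium: 4250 - 3p = 4p - 1211 ⇒ 5461 = 7p ⇒ p = 5461/7 ≈ 780.1429, Q = 13367/7 ≈ 1909.5714.

1909.57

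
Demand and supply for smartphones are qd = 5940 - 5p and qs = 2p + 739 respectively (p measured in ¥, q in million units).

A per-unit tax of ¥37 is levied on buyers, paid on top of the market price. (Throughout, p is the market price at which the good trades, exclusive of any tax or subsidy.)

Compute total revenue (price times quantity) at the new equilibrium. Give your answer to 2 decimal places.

Original equilibrium: 5940 - 5p = 2p + 739 gives 5201 = 7p, so p = 743 and q = 2225.
Since buyers pay the price plus the tax, the effective demand curve becomes qd = 5755 - 5p.
Equate the new curves: 5755 - 5p = 2p + 739, giving 5016 = 7p, p = 5016/7 ≈ 716.5714, q = 15205/7 ≈ 2172.1429.
New expenditure = 716.5714 × 2172.1429 = 1556495.51.

1556495.51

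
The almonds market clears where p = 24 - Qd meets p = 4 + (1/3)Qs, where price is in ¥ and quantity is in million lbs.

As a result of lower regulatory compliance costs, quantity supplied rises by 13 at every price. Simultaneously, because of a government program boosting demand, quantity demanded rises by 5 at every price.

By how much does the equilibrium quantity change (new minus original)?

Before the shock: 24 - p = 3p - 12 ⇒ 36 = 4p ⇒ p = 9, Q = 15.
The new curves are Qd = 29 - p (demand) and Qs = 3p + 1 (supply).
Equate the new curves: 29 - p = 3p + 1, giving 28 = 4p, p = 7, Q = 22.
ΔQ = 22 − 15 = +7.

+7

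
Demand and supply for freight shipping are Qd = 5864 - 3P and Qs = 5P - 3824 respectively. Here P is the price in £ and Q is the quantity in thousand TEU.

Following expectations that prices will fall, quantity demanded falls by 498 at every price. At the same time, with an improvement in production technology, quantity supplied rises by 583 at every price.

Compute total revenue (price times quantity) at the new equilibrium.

Solve the original market: 5864 - 3P = 5P - 3824, hence P = 1211 and Q = 2231.
With the change applied: demand Qd = 5366 - 3P, supply Qs = 5P - 3241.
New equilibrium: 5366 - 3P = 5P - 3241 ⇒ 8607 = 8P ⇒ P = 1075.875, Q = 2138.375.
New expenditure = 1075.875 × 2138.375 = 2300624.203125.

2300624.203125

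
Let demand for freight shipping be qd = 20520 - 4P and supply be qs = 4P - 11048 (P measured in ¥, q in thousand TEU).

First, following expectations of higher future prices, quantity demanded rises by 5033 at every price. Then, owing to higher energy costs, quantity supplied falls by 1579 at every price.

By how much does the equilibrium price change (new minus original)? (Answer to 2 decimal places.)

+826.50

Before the shock: 20520 - 4P = 4P - 11048 ⇒ 31568 = 8P ⇒ P = 3946, q = 4736.
With the change applied: demand qd = 25553 - 4P, supply qs = 4P - 12627.
Setting them equal: 25553 - 4P = 4P - 12627 → 38180 = 8P, so P = 4772.5 and q = 6463.
ΔP = 4772.5 − 3946 = +826.50.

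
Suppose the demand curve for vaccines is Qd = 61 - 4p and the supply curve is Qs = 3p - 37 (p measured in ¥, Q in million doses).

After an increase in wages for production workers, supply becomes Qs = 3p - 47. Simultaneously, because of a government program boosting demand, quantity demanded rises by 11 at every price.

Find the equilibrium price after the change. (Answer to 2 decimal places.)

17.00

Initially, 61 - 4p = 3p - 37, so 98 = 7p and p = 14, Q = 5.
With the change applied: demand Qd = 72 - 4p, supply Qs = 3p - 47.
Setting them equal: 72 - 4p = 3p - 47 → 119 = 7p, so p = 17 and Q = 4.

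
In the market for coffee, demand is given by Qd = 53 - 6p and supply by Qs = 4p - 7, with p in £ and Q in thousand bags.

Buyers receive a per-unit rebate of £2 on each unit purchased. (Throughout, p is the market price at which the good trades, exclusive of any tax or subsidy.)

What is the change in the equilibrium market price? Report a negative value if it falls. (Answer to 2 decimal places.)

Solve the original market: 53 - 6p = 4p - 7, hence p = 6 and Q = 17.
Since buyers' out-of-pocket price is the market price minus the rebate, the effective demand curve becomes Qd = 65 - 6p.
New equilibrium: 65 - 6p = 4p - 7 ⇒ 72 = 10p ⇒ p = 7.2, Q = 21.8.
Δp = 7.2 − 6 = +1.20.

+1.20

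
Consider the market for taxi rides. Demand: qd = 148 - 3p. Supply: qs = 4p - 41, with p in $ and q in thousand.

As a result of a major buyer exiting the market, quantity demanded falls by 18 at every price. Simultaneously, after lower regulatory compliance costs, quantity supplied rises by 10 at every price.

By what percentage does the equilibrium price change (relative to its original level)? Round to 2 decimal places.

-14.81

Initially, 148 - 3p = 4p - 41, so 189 = 7p and p = 27, q = 67.
With the change applied: demand qd = 130 - 3p, supply qs = 4p - 31.
Setting them equal: 130 - 3p = 4p - 31 → 161 = 7p, so p = 23 and q = 61.
%Δp = (23 − 27) / 27 × 100 = -14.81%.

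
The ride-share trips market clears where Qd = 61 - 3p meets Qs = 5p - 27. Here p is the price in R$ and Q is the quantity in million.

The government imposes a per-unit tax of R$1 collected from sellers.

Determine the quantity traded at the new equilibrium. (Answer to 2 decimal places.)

Initially, 61 - 3p = 5p - 27, so 88 = 8p and p = 11, Q = 28.
Since sellers keep the price net of the tax, the effective supply curve becomes Qs = 5p - 32.
Equate the new curves: 61 - 3p = 5p - 32, giving 93 = 8p, p = 11.625, Q = 26.125.

26.13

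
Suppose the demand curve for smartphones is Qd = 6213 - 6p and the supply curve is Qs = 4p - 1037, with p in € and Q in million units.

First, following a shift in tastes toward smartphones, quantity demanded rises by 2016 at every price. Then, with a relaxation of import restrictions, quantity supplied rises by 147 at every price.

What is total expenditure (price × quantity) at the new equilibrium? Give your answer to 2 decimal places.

2514655.44

Solve the original market: 6213 - 6p = 4p - 1037, hence p = 725 and Q = 1863.
After the shift, demand is Qd = 8229 - 6p and supply is Qs = 4p - 890.
New equilibrium: 8229 - 6p = 4p - 890 ⇒ 9119 = 10p ⇒ p = 911.9, Q = 2757.6.
New expenditure = 911.9 × 2757.6 = 2514655.44.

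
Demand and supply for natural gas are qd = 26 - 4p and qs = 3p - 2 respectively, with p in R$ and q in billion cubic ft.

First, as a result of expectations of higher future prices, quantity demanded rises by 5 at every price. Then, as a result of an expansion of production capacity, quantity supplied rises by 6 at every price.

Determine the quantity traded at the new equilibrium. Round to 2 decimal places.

15.57

Before the shock: 26 - 4p = 3p - 2 ⇒ 28 = 7p ⇒ p = 4, q = 10.
The shock moves the curves to qd = 31 - 4p and qs = 3p + 4.
Equate the new curves: 31 - 4p = 3p + 4, giving 27 = 7p, p = 27/7 ≈ 3.8571, q = 109/7 ≈ 15.5714.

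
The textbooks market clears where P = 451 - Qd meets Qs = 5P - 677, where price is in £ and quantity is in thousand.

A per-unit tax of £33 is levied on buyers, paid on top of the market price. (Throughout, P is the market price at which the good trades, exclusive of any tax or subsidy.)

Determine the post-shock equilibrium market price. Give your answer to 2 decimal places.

182.50

Initially, 451 - P = 5P - 677, so 1128 = 6P and P = 188, Q = 263.
Since buyers pay the price plus the tax, the effective demand curve becomes Qd = 418 - P.
Clearing the new market: 418 - P = 5P - 677, so P = 182.5 and Q = 235.5.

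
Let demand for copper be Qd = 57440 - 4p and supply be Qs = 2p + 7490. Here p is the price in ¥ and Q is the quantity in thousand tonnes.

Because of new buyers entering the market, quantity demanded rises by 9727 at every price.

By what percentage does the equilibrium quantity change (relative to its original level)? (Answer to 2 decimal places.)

Solve the original market: 57440 - 4p = 2p + 7490, hence p = 8325 and Q = 24140.
The new curves are Qd = 67167 - 4p (demand) and Qs = 2p + 7490 (supply).
Setting them equal: 67167 - 4p = 2p + 7490 → 59677 = 6p, so p = 59677/6 ≈ 9946.1667 and Q = 82147/3 ≈ 27382.3333.
%ΔQ = (27382.3333 − 24140) / 24140 × 100 = +13.43%.

+13.43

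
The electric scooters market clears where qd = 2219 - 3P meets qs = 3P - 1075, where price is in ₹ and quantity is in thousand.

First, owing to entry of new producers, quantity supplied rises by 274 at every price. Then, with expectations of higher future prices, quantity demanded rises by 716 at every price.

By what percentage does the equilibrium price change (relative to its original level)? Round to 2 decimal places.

Before the shock: 2219 - 3P = 3P - 1075 ⇒ 3294 = 6P ⇒ P = 549, q = 572.
With the change applied: demand qd = 2935 - 3P, supply qs = 3P - 801.
New equilibrium: 2935 - 3P = 3P - 801 ⇒ 3736 = 6P ⇒ P = 1868/3 ≈ 622.6667, q = 1067.
%ΔP = (622.6667 − 549) / 549 × 100 = +13.42%.

+13.42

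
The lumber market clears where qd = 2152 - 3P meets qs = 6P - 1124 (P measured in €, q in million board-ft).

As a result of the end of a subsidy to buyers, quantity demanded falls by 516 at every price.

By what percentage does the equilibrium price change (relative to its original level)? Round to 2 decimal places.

Before the shock: 2152 - 3P = 6P - 1124 ⇒ 3276 = 9P ⇒ P = 364, q = 1060.
The shock moves the curves to qd = 1636 - 3P and qs = 6P - 1124.
Setting them equal: 1636 - 3P = 6P - 1124 → 2760 = 9P, so P = 920/3 ≈ 306.6667 and q = 716.
%ΔP = (306.6667 − 364) / 364 × 100 = -15.75%.

-15.75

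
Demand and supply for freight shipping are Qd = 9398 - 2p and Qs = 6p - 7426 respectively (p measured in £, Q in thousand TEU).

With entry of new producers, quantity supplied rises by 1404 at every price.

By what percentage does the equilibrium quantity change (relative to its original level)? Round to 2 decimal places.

+6.76

Before the shock: 9398 - 2p = 6p - 7426 ⇒ 16824 = 8p ⇒ p = 2103, Q = 5192.
With the change applied: demand Qd = 9398 - 2p, supply Qs = 6p - 6022.
New equilibrium: 9398 - 2p = 6p - 6022 ⇒ 15420 = 8p ⇒ p = 1927.5, Q = 5543.
%ΔQ = (5543 − 5192) / 5192 × 100 = +6.76%.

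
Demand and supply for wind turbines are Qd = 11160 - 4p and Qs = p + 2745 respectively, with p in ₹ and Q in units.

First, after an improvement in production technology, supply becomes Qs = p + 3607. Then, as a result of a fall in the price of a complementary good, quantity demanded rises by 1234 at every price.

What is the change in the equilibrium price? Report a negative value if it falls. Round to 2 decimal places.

Before the shock: 11160 - 4p = p + 2745 ⇒ 8415 = 5p ⇒ p = 1683, Q = 4428.
The new curves are Qd = 12394 - 4p (demand) and Qs = p + 3607 (supply).
Clearing the new market: 12394 - 4p = p + 3607, so p = 1757.4 and Q = 5364.4.
Δp = 1757.4 − 1683 = +74.40.

+74.40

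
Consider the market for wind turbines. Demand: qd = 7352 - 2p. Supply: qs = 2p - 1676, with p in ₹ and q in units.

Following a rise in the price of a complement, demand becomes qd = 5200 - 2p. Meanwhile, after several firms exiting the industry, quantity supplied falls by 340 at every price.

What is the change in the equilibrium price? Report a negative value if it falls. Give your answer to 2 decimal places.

-453.00

Before the shock: 7352 - 2p = 2p - 1676 ⇒ 9028 = 4p ⇒ p = 2257, q = 2838.
With the change applied: demand qd = 5200 - 2p, supply qs = 2p - 2016.
Equate the new curves: 5200 - 2p = 2p - 2016, giving 7216 = 4p, p = 1804, q = 1592.
Δp = 1804 − 2257 = -453.00.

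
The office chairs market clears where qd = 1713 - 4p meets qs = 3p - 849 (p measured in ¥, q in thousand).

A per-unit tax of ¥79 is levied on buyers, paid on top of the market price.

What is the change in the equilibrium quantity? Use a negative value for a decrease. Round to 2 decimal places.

Before the shock: 1713 - 4p = 3p - 849 ⇒ 2562 = 7p ⇒ p = 366, q = 249.
Since buyers pay the price plus the tax, the effective demand curve becomes qd = 1397 - 4p.
Setting them equal: 1397 - 4p = 3p - 849 → 2246 = 7p, so p = 2246/7 ≈ 320.8571 and q = 795/7 ≈ 113.5714.
Δq = 113.5714 − 249 = -135.43.

-135.43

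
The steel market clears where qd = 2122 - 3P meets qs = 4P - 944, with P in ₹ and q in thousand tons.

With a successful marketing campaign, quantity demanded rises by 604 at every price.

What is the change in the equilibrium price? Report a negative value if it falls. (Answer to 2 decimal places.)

Original equilibrium: 2122 - 3P = 4P - 944 gives 3066 = 7P, so P = 438 and q = 808.
With the change applied: demand qd = 2726 - 3P, supply qs = 4P - 944.
Setting them equal: 2726 - 3P = 4P - 944 → 3670 = 7P, so P = 3670/7 ≈ 524.2857 and q = 8072/7 ≈ 1153.1429.
ΔP = 524.2857 − 438 = +86.29.

+86.29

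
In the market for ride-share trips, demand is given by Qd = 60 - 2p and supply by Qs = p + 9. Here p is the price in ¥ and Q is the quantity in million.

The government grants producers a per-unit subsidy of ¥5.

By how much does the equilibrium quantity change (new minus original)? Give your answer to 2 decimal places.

Original equilibrium: 60 - 2p = p + 9 gives 51 = 3p, so p = 17 and Q = 26.
Since sellers receive the price plus the subsidy, the effective supply curve becomes Qs = p + 14.
Equate the new curves: 60 - 2p = p + 14, giving 46 = 3p, p = 46/3 ≈ 15.3333, Q = 88/3 ≈ 29.3333.
ΔQ = 29.3333 − 26 = +3.33.

+3.33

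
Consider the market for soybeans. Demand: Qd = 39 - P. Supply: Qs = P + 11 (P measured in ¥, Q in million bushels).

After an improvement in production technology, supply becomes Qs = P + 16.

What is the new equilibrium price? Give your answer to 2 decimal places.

11.50

Solve the original market: 39 - P = P + 11, hence P = 14 and Q = 25.
The shock moves the curves to Qd = 39 - P and Qs = P + 16.
Clearing the new market: 39 - P = P + 16, so P = 11.5 and Q = 27.5.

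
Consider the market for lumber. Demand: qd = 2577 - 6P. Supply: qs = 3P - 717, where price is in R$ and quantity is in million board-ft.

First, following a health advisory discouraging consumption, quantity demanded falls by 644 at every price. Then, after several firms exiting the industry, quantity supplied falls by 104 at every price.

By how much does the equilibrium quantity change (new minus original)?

-284

Before the shock: 2577 - 6P = 3P - 717 ⇒ 3294 = 9P ⇒ P = 366, q = 381.
The new curves are qd = 1933 - 6P (demand) and qs = 3P - 821 (supply).
Clearing the new market: 1933 - 6P = 3P - 821, so P = 306 and q = 97.
Δq = 97 − 381 = -284.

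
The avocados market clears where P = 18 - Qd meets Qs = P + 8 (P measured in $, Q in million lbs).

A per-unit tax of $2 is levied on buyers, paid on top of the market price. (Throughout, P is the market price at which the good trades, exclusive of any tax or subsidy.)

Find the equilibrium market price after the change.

4

Before the shock: 18 - P = P + 8 ⇒ 10 = 2P ⇒ P = 5, Q = 13.
Since buyers pay the price plus the tax, the effective demand curve becomes Qd = 16 - P.
Clearing the new market: 16 - P = P + 8, so P = 4 and Q = 12.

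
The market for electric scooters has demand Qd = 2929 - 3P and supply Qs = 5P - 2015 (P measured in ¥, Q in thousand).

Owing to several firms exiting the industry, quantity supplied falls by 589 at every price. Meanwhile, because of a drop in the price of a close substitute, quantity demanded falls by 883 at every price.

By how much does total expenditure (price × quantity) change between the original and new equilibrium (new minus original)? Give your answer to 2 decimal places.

-488667.19

Before the shock: 2929 - 3P = 5P - 2015 ⇒ 4944 = 8P ⇒ P = 618, Q = 1075.
The new curves are Qd = 2046 - 3P (demand) and Qs = 5P - 2604 (supply).
Clearing the new market: 2046 - 3P = 5P - 2604, so P = 581.25 and Q = 302.25.
Expenditure moves from 618×1075 = 664350 to 581.25×302.25 = 175682.8125; change = -488667.19.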